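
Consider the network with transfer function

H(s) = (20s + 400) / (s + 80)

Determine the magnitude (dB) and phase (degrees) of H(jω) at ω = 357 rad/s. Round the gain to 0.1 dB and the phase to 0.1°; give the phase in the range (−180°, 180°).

Substitute s = j357:
Numerator: 20(j357) + 400 = 400 + j7140
Denominator: (j357) + 80 = 80 + j357
|N| = √(400² + 7140²) ≈ 7151.2, ∠N ≈ 86.79°
|D| = √(80² + 357²) ≈ 365.85, ∠D ≈ 77.37°
|H| = 7151.2 / 365.85 ≈ 19.547
Gain = 20 log₁₀(19.547) ≈ 25.82 dB
∠H = 86.79° − 77.37° = 9.42°

25.8 dB, 9.4°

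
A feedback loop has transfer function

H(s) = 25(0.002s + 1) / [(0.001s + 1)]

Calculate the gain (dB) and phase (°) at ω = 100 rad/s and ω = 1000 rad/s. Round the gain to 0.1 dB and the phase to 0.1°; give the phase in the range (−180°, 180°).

ω = 100: 28.1 dB, 5.6°; ω = 1000: 31.9 dB, 18.4°

At ω = 100 rad/s:
zero (1 + j100·0.002) = 1 + j0.2 → |·| ≈ 1.0198, ∠ ≈ 11.31°
pole (1 + j100·0.001) = 1 + j0.1 → |·| ≈ 1.005, ∠ ≈ 5.71°
|H| = 25 · 1.0198 / (1.005) ≈ 25.368
Gain = 20 log₁₀(25.368) ≈ 28.09 dB
∠H = (11.31°) − (5.71°) = 5.60°

At ω = 1000 rad/s:
zero (1 + j1000·0.002) = 1 + j2 → |·| ≈ 2.2361, ∠ ≈ 63.43°
pole (1 + j1000·0.001) = 1 + j1 → |·| ≈ 1.4142, ∠ ≈ 45.00°
|H| = 25 · 2.2361 / (1.4142) ≈ 39.529
Gain = 20 log₁₀(39.529) ≈ 31.94 dB
∠H = (63.43°) − (45.00°) = 18.43°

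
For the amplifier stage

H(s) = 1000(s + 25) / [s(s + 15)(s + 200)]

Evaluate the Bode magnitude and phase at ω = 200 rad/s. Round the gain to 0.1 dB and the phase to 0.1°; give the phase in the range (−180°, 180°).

-35.0 dB, -137.8°

At s = jω = j200:
zero (s+25): 25 + j200 → |·| = √(25²+200²) = √40625 ≈ 201.56, ∠ = arctan(200/25) ≈ 82.87°
pole (s+15): 15 + j200 → |·| = √(15²+200²) = √40225 ≈ 200.56, ∠ = arctan(200/15) ≈ 85.71°
pole (s+200): 200 + j200 → |·| = √(200²+200²) = √80000 ≈ 282.84, ∠ = arctan(200/200) ≈ 45.00°
pole at origin: |s| = 200, ∠ = 90.00° (in denominator)
|H| = 1000 · 201.56 / 1.1345e+07 ≈ 0.017766
Gain = 20 log₁₀(0.017766) ≈ -35.01 dB
∠H = 82.87° − 220.71° = -137.84°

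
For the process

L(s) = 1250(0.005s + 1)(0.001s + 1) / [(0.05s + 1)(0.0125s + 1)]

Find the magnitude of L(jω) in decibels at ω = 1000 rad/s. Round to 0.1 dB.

At ω = 1000 rad/s:
zero (1 + j1000·0.005) = 1 + j5 → |·| ≈ 5.099, ∠ ≈ 78.69°
zero (1 + j1000·0.001) = 1 + j1 → |·| ≈ 1.4142, ∠ ≈ 45.00°
pole (1 + j1000·0.05) = 1 + j50 → |·| ≈ 50.01, ∠ ≈ 88.85°
pole (1 + j1000·0.0125) = 1 + j12.5 → |·| ≈ 12.54, ∠ ≈ 85.43°
|L| = 1250 · 5.099 · 1.4142 / (50.01 · 12.54) ≈ 14.373
Gain = 20 log₁₀(14.373) ≈ 23.15 dB

23.2 dB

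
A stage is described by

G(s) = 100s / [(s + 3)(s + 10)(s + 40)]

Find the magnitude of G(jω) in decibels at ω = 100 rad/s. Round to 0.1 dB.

-40.7 dB

At s = jω = j100:
zero at origin: s = j100 → |·| = 100, ∠ = 90.00°
pole (s+3): 3 + j100 → |·| = √(3²+100²) = √10009 ≈ 100.04, ∠ = arctan(100/3) ≈ 88.28°
pole (s+10): 10 + j100 → |·| = √(10²+100²) = √10100 ≈ 100.5, ∠ = arctan(100/10) ≈ 84.29°
pole (s+40): 40 + j100 → |·| = √(40²+100²) = √11600 ≈ 107.7, ∠ = arctan(100/40) ≈ 68.20°
|G| = 100 · 100 / 1.0828e+06 ≈ 0.0092353
Gain = 20 log₁₀(0.0092353) ≈ -40.69 dB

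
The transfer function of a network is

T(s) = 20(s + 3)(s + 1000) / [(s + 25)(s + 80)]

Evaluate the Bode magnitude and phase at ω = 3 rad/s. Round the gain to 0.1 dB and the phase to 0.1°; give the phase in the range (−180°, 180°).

At s = jω = j3:
zero (s+3): 3 + j3 → |·| = √(3²+3²) = √18 ≈ 4.2426, ∠ = arctan(3/3) ≈ 45.00°
zero (s+1000): 1000 + j3 → |·| = √(1000²+3²) = √1000009 ≈ 1000, ∠ = arctan(3/1000) ≈ 0.17°
pole (s+25): 25 + j3 → |·| = √(25²+3²) = √634 ≈ 25.179, ∠ = arctan(3/25) ≈ 6.84°
pole (s+80): 80 + j3 → |·| = √(80²+3²) = √6409 ≈ 80.056, ∠ = arctan(3/80) ≈ 2.15°
|T| = 20 · 4242.6 / 2015.7 ≈ 42.096
Gain = 20 log₁₀(42.096) ≈ 32.48 dB
∠T = 45.17° − 8.99° = 36.18°

32.5 dB, 36.2°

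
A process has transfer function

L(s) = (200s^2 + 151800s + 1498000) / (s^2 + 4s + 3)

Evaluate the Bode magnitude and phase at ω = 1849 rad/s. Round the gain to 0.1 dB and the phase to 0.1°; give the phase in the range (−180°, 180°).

Substitute s = j1849:
Numerator: 200(j1849)^2 + 151800(j1849) + 1498000 = -682262200 + j280678200
Denominator: (j1849)^2 + 4(j1849) + 3 = -3418798 + j7396
|N| = √(682262200² + 280678200²) ≈ 7.3774e+08, ∠N ≈ 157.64°
|D| = √(3418798² + 7396²) ≈ 3.4188e+06, ∠D ≈ 179.88°
|L| = 7.3774e+08 / 3.4188e+06 ≈ 215.79
Gain = 20 log₁₀(215.79) ≈ 46.68 dB
∠L = 157.64° − 179.88° = -22.24°

46.7 dB, -22.2°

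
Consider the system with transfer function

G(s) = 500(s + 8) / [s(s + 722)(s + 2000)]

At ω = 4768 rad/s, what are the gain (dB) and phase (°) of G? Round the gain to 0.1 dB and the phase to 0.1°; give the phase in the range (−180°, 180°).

-94.0 dB, -148.7°

At s = jω = j4768:
zero (s+8): 8 + j4768 → |·| = √(8²+4768²) = √22733888 ≈ 4768, ∠ = arctan(4768/8) ≈ 89.90°
pole (s+722): 722 + j4768 → |·| = √(722²+4768²) = √23255108 ≈ 4822.4, ∠ = arctan(4768/722) ≈ 81.39°
pole (s+2000): 2000 + j4768 → |·| = √(2000²+4768²) = √26733824 ≈ 5170.5, ∠ = arctan(4768/2000) ≈ 67.24°
pole at origin: |s| = 4768, ∠ = 90.00° (in denominator)
|G| = 500 · 4768 / 1.1889e+11 ≈ 2.0052e-05
Gain = 20 log₁₀(2.0052e-05) ≈ -93.96 dB
∠G = 89.90° − 238.63° = -148.73°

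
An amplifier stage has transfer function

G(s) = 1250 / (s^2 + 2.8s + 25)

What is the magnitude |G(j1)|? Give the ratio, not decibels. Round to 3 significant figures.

At s = jω = j1:
quadratic: (j1)² + 2.8·j1 + 25 = 24 + j2.8 → |·| ≈ 24.163, ∠ ≈ 6.65°
|G| = 1250 / 24.163 ≈ 51.732

51.7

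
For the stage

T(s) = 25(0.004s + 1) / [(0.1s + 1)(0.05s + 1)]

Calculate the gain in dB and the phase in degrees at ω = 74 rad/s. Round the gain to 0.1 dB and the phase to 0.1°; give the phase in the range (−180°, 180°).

-0.8 dB, -140.7°

At ω = 74 rad/s:
zero (1 + j74·0.004) = 1 + j0.296 → |·| ≈ 1.0429, ∠ ≈ 16.49°
pole (1 + j74·0.1) = 1 + j7.4 → |·| ≈ 7.4673, ∠ ≈ 82.30°
pole (1 + j74·0.05) = 1 + j3.7 → |·| ≈ 3.8328, ∠ ≈ 74.88°
|T| = 25 · 1.0429 / (7.4673 · 3.8328) ≈ 0.91097
Gain = 20 log₁₀(0.91097) ≈ -0.81 dB
∠T = (16.49°) − (82.30° + 74.88°) = -140.69°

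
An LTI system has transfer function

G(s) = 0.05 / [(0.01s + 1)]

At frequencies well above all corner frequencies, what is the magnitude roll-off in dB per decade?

-20 dB/decade

Each pole contributes −20 dB/decade at high frequency; each zero contributes +20 dB/decade.
Net: 0 zero(s) − 1 pole(s) → -20 dB/decade.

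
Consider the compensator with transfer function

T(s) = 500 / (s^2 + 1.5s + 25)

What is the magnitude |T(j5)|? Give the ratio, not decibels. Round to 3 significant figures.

66.7

At s = jω = j5:
quadratic: (j5)² + 1.5·j5 + 25 = 0 + j7.5 → |·| ≈ 7.5, ∠ ≈ 90.00°
|T| = 500 / 7.5 ≈ 66.667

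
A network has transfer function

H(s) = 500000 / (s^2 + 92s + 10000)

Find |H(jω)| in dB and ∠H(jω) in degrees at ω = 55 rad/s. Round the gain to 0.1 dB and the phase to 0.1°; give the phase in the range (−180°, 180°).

35.3 dB, -36.0°

At s = jω = j55:
quadratic: (j55)² + 92·j55 + 10000 = 6975 + j5060 → |·| ≈ 8617.1, ∠ ≈ 35.96°
|H| = 500000 / 8617.1 ≈ 58.024
Gain = 20 log₁₀(58.024) ≈ 35.27 dB
∠H = 0.00° − 35.96° = -35.96°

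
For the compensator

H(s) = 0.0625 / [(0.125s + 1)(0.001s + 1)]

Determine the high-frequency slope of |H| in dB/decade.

-40 dB/decade

Each pole contributes −20 dB/decade at high frequency; each zero contributes +20 dB/decade.
Net: 0 zero(s) − 2 pole(s) → -40 dB/decade.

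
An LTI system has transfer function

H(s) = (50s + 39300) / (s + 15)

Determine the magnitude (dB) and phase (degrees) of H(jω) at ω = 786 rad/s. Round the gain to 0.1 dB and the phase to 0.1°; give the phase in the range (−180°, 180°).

Substitute s = j786:
Numerator: 50(j786) + 39300 = 39300 + j39300
Denominator: (j786) + 15 = 15 + j786
|N| = √(39300² + 39300²) ≈ 55579, ∠N ≈ 45.00°
|D| = √(15² + 786²) ≈ 786.14, ∠D ≈ 88.91°
|H| = 55579 / 786.14 ≈ 70.699
Gain = 20 log₁₀(70.699) ≈ 36.99 dB
∠H = 45.00° − 88.91° = -43.91°

37.0 dB, -43.9°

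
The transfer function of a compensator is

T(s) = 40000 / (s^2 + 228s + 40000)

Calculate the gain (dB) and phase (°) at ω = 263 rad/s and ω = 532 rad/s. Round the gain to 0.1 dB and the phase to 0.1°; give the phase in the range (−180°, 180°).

At s = jω = j263:
quadratic: (j263)² + 228·j263 + 40000 = -29169 + j59964 → |·| ≈ 66682, ∠ ≈ 115.94°
|T| = 40000 / 66682 ≈ 0.59986
Gain = 20 log₁₀(0.59986) ≈ -4.44 dB
∠T = 0.00° − 115.94° = -115.94°

At s = jω = j532:
quadratic: (j532)² + 228·j532 + 40000 = -243024 + j121296 → |·| ≈ 2.7161e+05, ∠ ≈ 153.48°
|T| = 40000 / 2.7161e+05 ≈ 0.14727
Gain = 20 log₁₀(0.14727) ≈ -16.64 dB
∠T = 0.00° − 153.48° = -153.48°

ω = 263: -4.4 dB, -115.9°; ω = 532: -16.6 dB, -153.5°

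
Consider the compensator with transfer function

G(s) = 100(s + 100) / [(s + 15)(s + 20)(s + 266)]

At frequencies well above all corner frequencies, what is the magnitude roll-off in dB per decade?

-40 dB/decade

Each pole contributes −20 dB/decade at high frequency; each zero contributes +20 dB/decade.
Net: 1 zero(s) − 3 pole(s) → -40 dB/decade.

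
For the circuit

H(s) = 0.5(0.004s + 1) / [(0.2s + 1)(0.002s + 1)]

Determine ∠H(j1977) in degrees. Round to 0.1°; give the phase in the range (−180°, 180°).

At ω = 1977 rad/s:
zero (1 + j1977·0.004) = 1 + j7.908 → |·| ≈ 7.971, ∠ ≈ 82.79°
pole (1 + j1977·0.2) = 1 + j395.4 → |·| ≈ 395.4, ∠ ≈ 89.86°
pole (1 + j1977·0.002) = 1 + j3.954 → |·| ≈ 4.0785, ∠ ≈ 75.81°
∠H = (82.79°) − (89.86° + 75.81°) = -82.88°

-82.9°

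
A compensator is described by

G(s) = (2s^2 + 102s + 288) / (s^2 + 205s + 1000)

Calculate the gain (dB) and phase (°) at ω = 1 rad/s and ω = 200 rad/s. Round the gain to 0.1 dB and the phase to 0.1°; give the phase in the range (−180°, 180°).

Substitute s = j1:
Numerator: 2(j1)^2 + 102(j1) + 288 = 286 + j102
Denominator: (j1)^2 + 205(j1) + 1000 = 999 + j205
|N| = √(286² + 102²) ≈ 303.64, ∠N ≈ 19.63°
|D| = √(999² + 205²) ≈ 1019.8, ∠D ≈ 11.60°
|G| = 303.64 / 1019.8 ≈ 0.29774
Gain = 20 log₁₀(0.29774) ≈ -10.52 dB
∠G = 19.63° − 11.60° = 8.03°

Substitute s = j200:
Numerator: 2(j200)^2 + 102(j200) + 288 = -79712 + j20400
Denominator: (j200)^2 + 205(j200) + 1000 = -39000 + j41000
|N| = √(79712² + 20400²) ≈ 82281, ∠N ≈ 165.64°
|D| = √(39000² + 41000²) ≈ 56586, ∠D ≈ 133.57°
|G| = 82281 / 56586 ≈ 1.4541
Gain = 20 log₁₀(1.4541) ≈ 3.25 dB
∠G = 165.64° − 133.57° = 32.07°

ω = 1: -10.5 dB, 8.0°; ω = 200: 3.3 dB, 32.1°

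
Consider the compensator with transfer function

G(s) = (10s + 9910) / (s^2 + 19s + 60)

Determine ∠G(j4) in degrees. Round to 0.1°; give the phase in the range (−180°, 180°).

-59.7°

Substitute s = j4:
Numerator: 10(j4) + 9910 = 9910 + j40
Denominator: (j4)^2 + 19(j4) + 60 = 44 + j76
|N| = √(9910² + 40²) ≈ 9910.1, ∠N ≈ 0.23°
|D| = √(44² + 76²) ≈ 87.818, ∠D ≈ 59.93°
∠G = 0.23° − 59.93° = -59.70°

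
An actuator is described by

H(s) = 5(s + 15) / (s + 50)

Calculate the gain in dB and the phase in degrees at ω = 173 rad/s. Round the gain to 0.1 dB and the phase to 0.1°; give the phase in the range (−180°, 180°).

At s = jω = j173:
zero (s+15): 15 + j173 → |·| = √(15²+173²) = √30154 ≈ 173.65, ∠ = arctan(173/15) ≈ 85.04°
pole (s+50): 50 + j173 → |·| = √(50²+173²) = √32429 ≈ 180.08, ∠ = arctan(173/50) ≈ 73.88°
|H| = 5 · 173.65 / 180.08 ≈ 4.8215
Gain = 20 log₁₀(4.8215) ≈ 13.66 dB
∠H = 85.04° − 73.88° = 11.16°

13.7 dB, 11.2°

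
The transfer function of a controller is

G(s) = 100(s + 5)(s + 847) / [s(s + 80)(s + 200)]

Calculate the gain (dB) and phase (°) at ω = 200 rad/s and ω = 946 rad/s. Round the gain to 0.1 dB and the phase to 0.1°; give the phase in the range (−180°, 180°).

At s = jω = j200:
zero (s+5): 5 + j200 → |·| = √(5²+200²) = √40025 ≈ 200.06, ∠ = arctan(200/5) ≈ 88.57°
zero (s+847): 847 + j200 → |·| = √(847²+200²) = √757409 ≈ 870.29, ∠ = arctan(200/847) ≈ 13.29°
pole (s+80): 80 + j200 → |·| = √(80²+200²) = √46400 ≈ 215.41, ∠ = arctan(200/80) ≈ 68.20°
pole (s+200): 200 + j200 → |·| = √(200²+200²) = √80000 ≈ 282.84, ∠ = arctan(200/200) ≈ 45.00°
pole at origin: |s| = 200, ∠ = 90.00° (in denominator)
|G| = 100 · 1.7411e+05 / 1.2185e+07 ≈ 1.4289
Gain = 20 log₁₀(1.4289) ≈ 3.10 dB
∠G = 101.86° − 203.20° = -101.34°

At s = jω = j946:
zero (s+5): 5 + j946 → |·| = √(5²+946²) = √894941 ≈ 946.01, ∠ = arctan(946/5) ≈ 89.70°
zero (s+847): 847 + j946 → |·| = √(847²+946²) = √1612325 ≈ 1269.8, ∠ = arctan(946/847) ≈ 48.16°
pole (s+80): 80 + j946 → |·| = √(80²+946²) = √901316 ≈ 949.38, ∠ = arctan(946/80) ≈ 85.17°
pole (s+200): 200 + j946 → |·| = √(200²+946²) = √934916 ≈ 966.91, ∠ = arctan(946/200) ≈ 78.06°
pole at origin: |s| = 946, ∠ = 90.00° (in denominator)
|G| = 100 · 1.2012e+06 / 8.6839e+08 ≈ 0.13832
Gain = 20 log₁₀(0.13832) ≈ -17.18 dB
∠G = 137.86° − 253.23° = -115.37°

ω = 200: 3.1 dB, -101.3°; ω = 946: -17.2 dB, -115.4°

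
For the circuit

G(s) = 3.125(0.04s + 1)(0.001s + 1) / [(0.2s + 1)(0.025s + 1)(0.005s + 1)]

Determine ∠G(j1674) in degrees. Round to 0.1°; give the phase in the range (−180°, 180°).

At ω = 1674 rad/s:
zero (1 + j1674·0.04) = 1 + j66.96 → |·| ≈ 66.967, ∠ ≈ 89.14°
zero (1 + j1674·0.001) = 1 + j1.674 → |·| ≈ 1.9499, ∠ ≈ 59.15°
pole (1 + j1674·0.2) = 1 + j334.8 → |·| ≈ 334.8, ∠ ≈ 89.83°
pole (1 + j1674·0.025) = 1 + j41.85 → |·| ≈ 41.862, ∠ ≈ 88.63°
pole (1 + j1674·0.005) = 1 + j8.37 → |·| ≈ 8.4295, ∠ ≈ 83.19°
∠G = (89.14° + 59.15°) − (89.83° + 88.63° + 83.19°) = -113.36°

-113.4°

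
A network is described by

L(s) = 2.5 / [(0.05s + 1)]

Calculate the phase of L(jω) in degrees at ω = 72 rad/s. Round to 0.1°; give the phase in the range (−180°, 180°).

-74.5°

At ω = 72 rad/s:
pole (1 + j72·0.05) = 1 + j3.6 → |·| ≈ 3.7363, ∠ ≈ 74.48°
∠L = (0°) − (74.48°) = -74.48°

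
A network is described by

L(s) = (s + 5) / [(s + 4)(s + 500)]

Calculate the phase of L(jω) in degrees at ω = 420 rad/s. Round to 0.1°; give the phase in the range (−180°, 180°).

At s = jω = j420:
zero (s+5): 5 + j420 → |·| = √(5²+420²) = √176425 ≈ 420.03, ∠ = arctan(420/5) ≈ 89.32°
pole (s+4): 4 + j420 → |·| = √(4²+420²) = √176416 ≈ 420.02, ∠ = arctan(420/4) ≈ 89.45°
pole (s+500): 500 + j420 → |·| = √(500²+420²) = √426400 ≈ 652.99, ∠ = arctan(420/500) ≈ 40.03°
∠L = 89.32° − 129.48° = -40.16°

-40.2°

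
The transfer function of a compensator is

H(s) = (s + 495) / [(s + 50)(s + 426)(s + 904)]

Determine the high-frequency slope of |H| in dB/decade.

-40 dB/decade

Each pole contributes −20 dB/decade at high frequency; each zero contributes +20 dB/decade.
Net: 1 zero(s) − 3 pole(s) → -40 dB/decade.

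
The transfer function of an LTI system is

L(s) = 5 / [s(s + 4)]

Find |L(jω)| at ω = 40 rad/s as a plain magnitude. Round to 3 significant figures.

0.00311

At s = jω = j40:
pole (s+4): 4 + j40 → |·| = √(4²+40²) = √1616 ≈ 40.2, ∠ = arctan(40/4) ≈ 84.29°
pole at origin: |s| = 40, ∠ = 90.00° (in denominator)
|L| = 5 / 1608 ≈ 0.0031095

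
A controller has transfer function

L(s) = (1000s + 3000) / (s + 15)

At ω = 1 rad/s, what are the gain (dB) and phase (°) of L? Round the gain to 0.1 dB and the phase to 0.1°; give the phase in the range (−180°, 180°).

46.5 dB, 14.6°

Substitute s = j1:
Numerator: 1000(j1) + 3000 = 3000 + j1000
Denominator: (j1) + 15 = 15 + j1
|N| = √(3000² + 1000²) ≈ 3162.3, ∠N ≈ 18.43°
|D| = √(15² + 1²) ≈ 15.033, ∠D ≈ 3.81°
|L| = 3162.3 / 15.033 ≈ 210.36
Gain = 20 log₁₀(210.36) ≈ 46.46 dB
∠L = 18.43° − 3.81° = 14.62°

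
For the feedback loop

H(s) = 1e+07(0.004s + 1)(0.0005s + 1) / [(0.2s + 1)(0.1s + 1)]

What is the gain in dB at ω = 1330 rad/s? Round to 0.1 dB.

65.3 dB

At ω = 1330 rad/s:
zero (1 + j1330·0.004) = 1 + j5.32 → |·| ≈ 5.4132, ∠ ≈ 79.35°
zero (1 + j1330·0.0005) = 1 + j0.665 → |·| ≈ 1.2009, ∠ ≈ 33.62°
pole (1 + j1330·0.2) = 1 + j266 → |·| ≈ 266, ∠ ≈ 89.78°
pole (1 + j1330·0.1) = 1 + j133 → |·| ≈ 133, ∠ ≈ 89.57°
|H| = 1e+07 · 5.4132 · 1.2009 / (266 · 133) ≈ 1837.5
Gain = 20 log₁₀(1837.5) ≈ 65.28 dB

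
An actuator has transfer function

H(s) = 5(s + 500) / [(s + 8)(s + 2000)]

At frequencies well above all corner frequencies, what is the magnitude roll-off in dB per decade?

Each pole contributes −20 dB/decade at high frequency; each zero contributes +20 dB/decade.
Net: 1 zero(s) − 2 pole(s) → -20 dB/decade.

-20 dB/decade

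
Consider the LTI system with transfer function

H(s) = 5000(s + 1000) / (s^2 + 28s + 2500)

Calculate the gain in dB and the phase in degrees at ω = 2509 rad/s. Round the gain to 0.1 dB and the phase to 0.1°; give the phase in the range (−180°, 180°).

6.6 dB, -111.1°

At s = jω = j2509:
zero (s+1000): 1000 + j2509 → |·| = √(1000²+2509²) = √7295081 ≈ 2700.9, ∠ = arctan(2509/1000) ≈ 68.27°
quadratic: (j2509)² + 28·j2509 + 2500 = -6292581 + j70252 → |·| ≈ 6.293e+06, ∠ ≈ 179.36°
|H| = 5000 · 2700.9 / 6.293e+06 ≈ 2.146
Gain = 20 log₁₀(2.146) ≈ 6.63 dB
∠H = 68.27° − 179.36° = -111.09°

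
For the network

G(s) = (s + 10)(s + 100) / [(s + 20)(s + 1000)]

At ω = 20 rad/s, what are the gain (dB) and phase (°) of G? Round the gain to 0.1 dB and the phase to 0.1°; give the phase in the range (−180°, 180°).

At s = jω = j20:
zero (s+10): 10 + j20 → |·| = √(10²+20²) = √500 ≈ 22.361, ∠ = arctan(20/10) ≈ 63.43°
zero (s+100): 100 + j20 → |·| = √(100²+20²) = √10400 ≈ 101.98, ∠ = arctan(20/100) ≈ 11.31°
pole (s+20): 20 + j20 → |·| = √(20²+20²) = √800 ≈ 28.284, ∠ = arctan(20/20) ≈ 45.00°
pole (s+1000): 1000 + j20 → |·| = √(1000²+20²) = √1000400 ≈ 1000.2, ∠ = arctan(20/1000) ≈ 1.15°
|G| = 1 · 2280.4 / 28290 ≈ 0.080608
Gain = 20 log₁₀(0.080608) ≈ -21.87 dB
∠G = 74.74° − 46.15° = 28.59°

-21.9 dB, 28.6°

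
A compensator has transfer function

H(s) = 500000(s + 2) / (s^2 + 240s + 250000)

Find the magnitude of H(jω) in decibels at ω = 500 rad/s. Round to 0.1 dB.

At s = jω = j500:
zero (s+2): 2 + j500 → |·| = √(2²+500²) = √250004 ≈ 500, ∠ = arctan(500/2) ≈ 89.77°
quadratic: (j500)² + 240·j500 + 250000 = 0 + j120000 → |·| ≈ 1.2e+05, ∠ ≈ 90.00°
|H| = 500000 · 500 / 1.2e+05 ≈ 2083.3
Gain = 20 log₁₀(2083.3) ≈ 66.38 dB

66.4 dB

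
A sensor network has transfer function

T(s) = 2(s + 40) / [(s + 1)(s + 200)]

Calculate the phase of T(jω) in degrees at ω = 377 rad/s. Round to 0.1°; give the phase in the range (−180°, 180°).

At s = jω = j377:
zero (s+40): 40 + j377 → |·| = √(40²+377²) = √143729 ≈ 379.12, ∠ = arctan(377/40) ≈ 83.94°
pole (s+1): 1 + j377 → |·| = √(1²+377²) = √142130 ≈ 377, ∠ = arctan(377/1) ≈ 89.85°
pole (s+200): 200 + j377 → |·| = √(200²+377²) = √182129 ≈ 426.77, ∠ = arctan(377/200) ≈ 62.05°
∠T = 83.94° − 151.90° = -67.96°

-68.0°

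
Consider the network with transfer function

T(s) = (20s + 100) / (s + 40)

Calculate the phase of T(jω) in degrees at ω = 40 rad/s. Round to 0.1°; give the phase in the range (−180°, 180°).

37.9°

Substitute s = j40:
Numerator: 20(j40) + 100 = 100 + j800
Denominator: (j40) + 40 = 40 + j40
|N| = √(100² + 800²) ≈ 806.23, ∠N ≈ 82.87°
|D| = √(40² + 40²) ≈ 56.569, ∠D ≈ 45.00°
∠T = 82.87° − 45.00° = 37.87°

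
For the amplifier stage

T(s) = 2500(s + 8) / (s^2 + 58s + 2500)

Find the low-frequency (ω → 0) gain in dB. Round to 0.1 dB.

18.1 dB

T(0) = 2500·8 / 2500 = 8
20 log₁₀(8) ≈ 18.06 dB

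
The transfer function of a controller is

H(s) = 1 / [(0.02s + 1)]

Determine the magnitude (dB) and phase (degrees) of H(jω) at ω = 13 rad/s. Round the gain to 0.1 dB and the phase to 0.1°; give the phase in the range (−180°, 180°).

-0.3 dB, -14.6°

At ω = 13 rad/s:
pole (1 + j13·0.02) = 1 + j0.26 → |·| ≈ 1.0332, ∠ ≈ 14.57°
|H| = 1 · 1 / (1.0332) ≈ 0.96787
Gain = 20 log₁₀(0.96787) ≈ -0.28 dB
∠H = (0°) − (14.57°) = -14.57°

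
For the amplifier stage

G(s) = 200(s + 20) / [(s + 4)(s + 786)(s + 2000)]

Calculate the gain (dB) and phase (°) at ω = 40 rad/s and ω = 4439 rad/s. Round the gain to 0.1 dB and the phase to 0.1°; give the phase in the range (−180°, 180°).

At s = jω = j40:
zero (s+20): 20 + j40 → |·| = √(20²+40²) = √2000 ≈ 44.721, ∠ = arctan(40/20) ≈ 63.43°
pole (s+4): 4 + j40 → |·| = √(4²+40²) = √1616 ≈ 40.2, ∠ = arctan(40/4) ≈ 84.29°
pole (s+786): 786 + j40 → |·| = √(786²+40²) = √619396 ≈ 787.02, ∠ = arctan(40/786) ≈ 2.91°
pole (s+2000): 2000 + j40 → |·| = √(2000²+40²) = √4001600 ≈ 2000.4, ∠ = arctan(40/2000) ≈ 1.15°
|G| = 200 · 44.721 / 6.3289e+07 ≈ 0.00014132
Gain = 20 log₁₀(0.00014132) ≈ -77.00 dB
∠G = 63.43° − 88.35° = -24.92°

At s = jω = j4439:
zero (s+20): 20 + j4439 → |·| = √(20²+4439²) = √19705121 ≈ 4439, ∠ = arctan(4439/20) ≈ 89.74°
pole (s+4): 4 + j4439 → |·| = √(4²+4439²) = √19704737 ≈ 4439, ∠ = arctan(4439/4) ≈ 89.95°
pole (s+786): 786 + j4439 → |·| = √(786²+4439²) = √20322517 ≈ 4508.1, ∠ = arctan(4439/786) ≈ 79.96°
pole (s+2000): 2000 + j4439 → |·| = √(2000²+4439²) = √23704721 ≈ 4868.7, ∠ = arctan(4439/2000) ≈ 65.75°
|G| = 200 · 4439 / 9.743e+10 ≈ 9.1122e-06
Gain = 20 log₁₀(9.1122e-06) ≈ -100.81 dB
∠G = 89.74° − 235.66° = -145.92°

ω = 40: -77.0 dB, -24.9°; ω = 4439: -100.8 dB, -145.9°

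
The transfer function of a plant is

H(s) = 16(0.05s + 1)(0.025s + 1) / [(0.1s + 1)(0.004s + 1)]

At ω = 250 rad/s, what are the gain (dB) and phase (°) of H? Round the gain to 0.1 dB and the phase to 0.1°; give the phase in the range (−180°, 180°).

At ω = 250 rad/s:
zero (1 + j250·0.05) = 1 + j12.5 → |·| ≈ 12.54, ∠ ≈ 85.43°
zero (1 + j250·0.025) = 1 + j6.25 → |·| ≈ 6.3295, ∠ ≈ 80.91°
pole (1 + j250·0.1) = 1 + j25 → |·| ≈ 25.02, ∠ ≈ 87.71°
pole (1 + j250·0.004) = 1 + j1 → |·| ≈ 1.4142, ∠ ≈ 45.00°
|H| = 16 · 12.54 · 6.3295 / (25.02 · 1.4142) ≈ 35.891
Gain = 20 log₁₀(35.891) ≈ 31.10 dB
∠H = (85.43° + 80.91°) − (87.71° + 45.00°) = 33.63°

31.1 dB, 33.6°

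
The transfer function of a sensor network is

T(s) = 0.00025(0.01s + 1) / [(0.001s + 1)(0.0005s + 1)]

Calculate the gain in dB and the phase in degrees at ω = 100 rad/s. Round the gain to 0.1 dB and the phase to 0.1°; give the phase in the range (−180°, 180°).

At ω = 100 rad/s:
zero (1 + j100·0.01) = 1 + j1 → |·| ≈ 1.4142, ∠ ≈ 45.00°
pole (1 + j100·0.001) = 1 + j0.1 → |·| ≈ 1.005, ∠ ≈ 5.71°
pole (1 + j100·0.0005) = 1 + j0.05 → |·| ≈ 1.0012, ∠ ≈ 2.86°
|T| = 0.00025 · 1.4142 / (1.005 · 1.0012) ≈ 0.00035137
Gain = 20 log₁₀(0.00035137) ≈ -69.08 dB
∠T = (45.00°) − (5.71° + 2.86°) = 36.43°

-69.1 dB, 36.4°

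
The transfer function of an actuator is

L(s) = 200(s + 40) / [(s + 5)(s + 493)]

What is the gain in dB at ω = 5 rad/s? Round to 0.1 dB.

7.3 dB

At s = jω = j5:
zero (s+40): 40 + j5 → |·| = √(40²+5²) = √1625 ≈ 40.311, ∠ = arctan(5/40) ≈ 7.13°
pole (s+5): 5 + j5 → |·| = √(5²+5²) = √50 ≈ 7.0711, ∠ = arctan(5/5) ≈ 45.00°
pole (s+493): 493 + j5 → |·| = √(493²+5²) = √243074 ≈ 493.03, ∠ = arctan(5/493) ≈ 0.58°
|L| = 200 · 40.311 / 3486.3 ≈ 2.3125
Gain = 20 log₁₀(2.3125) ≈ 7.28 dB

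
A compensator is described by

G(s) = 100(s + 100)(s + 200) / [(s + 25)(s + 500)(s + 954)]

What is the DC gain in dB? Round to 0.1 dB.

-15.5 dB

G(0) = 100·100·200 / (25·500·954) ≈ 0.16771
20 log₁₀(0.16771) ≈ -15.51 dB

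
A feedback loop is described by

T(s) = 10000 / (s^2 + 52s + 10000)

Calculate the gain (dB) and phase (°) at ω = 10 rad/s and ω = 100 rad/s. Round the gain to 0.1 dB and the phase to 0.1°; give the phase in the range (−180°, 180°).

ω = 10: 0.1 dB, -3.0°; ω = 100: 5.7 dB, -90.0°

At s = jω = j10:
quadratic: (j10)² + 52·j10 + 10000 = 9900 + j520 → |·| ≈ 9913.6, ∠ ≈ 3.01°
|T| = 10000 / 9913.6 ≈ 1.0087
Gain = 20 log₁₀(1.0087) ≈ 0.08 dB
∠T = 0.00° − 3.01° = -3.01°

At s = jω = j100:
quadratic: (j100)² + 52·j100 + 10000 = 0 + j5200 → |·| ≈ 5200, ∠ ≈ 90.00°
|T| = 10000 / 5200 ≈ 1.9231
Gain = 20 log₁₀(1.9231) ≈ 5.68 dB
∠T = 0.00° − 90.00° = -90.00°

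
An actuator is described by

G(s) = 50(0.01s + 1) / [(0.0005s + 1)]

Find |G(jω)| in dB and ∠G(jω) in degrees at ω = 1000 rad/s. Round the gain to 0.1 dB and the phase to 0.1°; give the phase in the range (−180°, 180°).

53.1 dB, 57.7°

At ω = 1000 rad/s:
zero (1 + j1000·0.01) = 1 + j10 → |·| ≈ 10.05, ∠ ≈ 84.29°
pole (1 + j1000·0.0005) = 1 + j0.5 → |·| ≈ 1.118, ∠ ≈ 26.57°
|G| = 50 · 10.05 / (1.118) ≈ 449.46
Gain = 20 log₁₀(449.46) ≈ 53.05 dB
∠G = (84.29°) − (26.57°) = 57.72°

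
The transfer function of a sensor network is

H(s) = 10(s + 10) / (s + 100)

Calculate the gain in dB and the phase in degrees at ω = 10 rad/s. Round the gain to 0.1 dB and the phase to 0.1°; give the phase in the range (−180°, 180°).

3.0 dB, 39.3°

At s = jω = j10:
zero (s+10): 10 + j10 → |·| = √(10²+10²) = √200 ≈ 14.142, ∠ = arctan(10/10) ≈ 45.00°
pole (s+100): 100 + j10 → |·| = √(100²+10²) = √10100 ≈ 100.5, ∠ = arctan(10/100) ≈ 5.71°
|H| = 10 · 14.142 / 100.5 ≈ 1.4072
Gain = 20 log₁₀(1.4072) ≈ 2.97 dB
∠H = 45.00° − 5.71° = 39.29°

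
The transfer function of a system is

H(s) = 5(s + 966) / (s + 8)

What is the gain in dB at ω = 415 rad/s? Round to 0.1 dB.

22.1 dB

At s = jω = j415:
zero (s+966): 966 + j415 → |·| = √(966²+415²) = √1105381 ≈ 1051.4, ∠ = arctan(415/966) ≈ 23.25°
pole (s+8): 8 + j415 → |·| = √(8²+415²) = √172289 ≈ 415.08, ∠ = arctan(415/8) ≈ 88.90°
|H| = 5 · 1051.4 / 415.08 ≈ 12.665
Gain = 20 log₁₀(12.665) ≈ 22.05 dB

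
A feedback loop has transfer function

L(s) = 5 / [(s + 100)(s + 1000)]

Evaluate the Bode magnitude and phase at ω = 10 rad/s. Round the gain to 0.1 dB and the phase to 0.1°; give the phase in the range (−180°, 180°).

-86.1 dB, -6.3°

At s = jω = j10:
pole (s+100): 100 + j10 → |·| = √(100²+10²) = √10100 ≈ 100.5, ∠ = arctan(10/100) ≈ 5.71°
pole (s+1000): 1000 + j10 → |·| = √(1000²+10²) = √1000100 ≈ 1000, ∠ = arctan(10/1000) ≈ 0.57°
|L| = 5 / 1.005e+05 ≈ 4.9751e-05
Gain = 20 log₁₀(4.9751e-05) ≈ -86.06 dB
∠L = 0.00° − 6.28° = -6.28°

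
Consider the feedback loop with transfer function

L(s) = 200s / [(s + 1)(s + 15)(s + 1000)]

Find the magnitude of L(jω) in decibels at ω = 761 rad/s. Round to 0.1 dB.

At s = jω = j761:
zero at origin: s = j761 → |·| = 761, ∠ = 90.00°
pole (s+1): 1 + j761 → |·| = √(1²+761²) = √579122 ≈ 761, ∠ = arctan(761/1) ≈ 89.92°
pole (s+15): 15 + j761 → |·| = √(15²+761²) = √579346 ≈ 761.15, ∠ = arctan(761/15) ≈ 88.87°
pole (s+1000): 1000 + j761 → |·| = √(1000²+761²) = √1579121 ≈ 1256.6, ∠ = arctan(761/1000) ≈ 37.27°
|L| = 200 · 761 / 7.2787e+08 ≈ 0.0002091
Gain = 20 log₁₀(0.0002091) ≈ -73.59 dB

-73.6 dB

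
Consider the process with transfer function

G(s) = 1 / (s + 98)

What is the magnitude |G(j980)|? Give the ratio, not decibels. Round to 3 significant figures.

Substitute s = j980:
Numerator: 1 = 1 + j0
Denominator: (j980) + 98 = 98 + j980
|N| = √(1² + 0²) ≈ 1, ∠N ≈ 0.00°
|D| = √(98² + 980²) ≈ 984.89, ∠D ≈ 84.29°
|G| = 1 / 984.89 ≈ 0.0010153

0.00102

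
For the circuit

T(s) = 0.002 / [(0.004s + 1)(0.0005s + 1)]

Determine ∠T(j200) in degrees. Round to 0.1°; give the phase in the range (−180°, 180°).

At ω = 200 rad/s:
pole (1 + j200·0.004) = 1 + j0.8 → |·| ≈ 1.2806, ∠ ≈ 38.66°
pole (1 + j200·0.0005) = 1 + j0.1 → |·| ≈ 1.005, ∠ ≈ 5.71°
∠T = (0°) − (38.66° + 5.71°) = -44.37°

-44.4°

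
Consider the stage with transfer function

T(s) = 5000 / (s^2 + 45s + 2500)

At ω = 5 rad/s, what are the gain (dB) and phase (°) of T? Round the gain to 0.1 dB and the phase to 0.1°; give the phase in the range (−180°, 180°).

6.1 dB, -5.2°

At s = jω = j5:
quadratic: (j5)² + 45·j5 + 2500 = 2475 + j225 → |·| ≈ 2485.2, ∠ ≈ 5.19°
|T| = 5000 / 2485.2 ≈ 2.0119
Gain = 20 log₁₀(2.0119) ≈ 6.07 dB
∠T = 0.00° − 5.19° = -5.19°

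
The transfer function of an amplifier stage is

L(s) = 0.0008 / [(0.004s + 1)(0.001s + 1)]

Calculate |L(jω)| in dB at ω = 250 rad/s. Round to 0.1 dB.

At ω = 250 rad/s:
pole (1 + j250·0.004) = 1 + j1 → |·| ≈ 1.4142, ∠ ≈ 45.00°
pole (1 + j250·0.001) = 1 + j0.25 → |·| ≈ 1.0308, ∠ ≈ 14.04°
|L| = 0.0008 · 1 / (1.4142 · 1.0308) ≈ 0.00054879
Gain = 20 log₁₀(0.00054879) ≈ -65.21 dB

-65.2 dB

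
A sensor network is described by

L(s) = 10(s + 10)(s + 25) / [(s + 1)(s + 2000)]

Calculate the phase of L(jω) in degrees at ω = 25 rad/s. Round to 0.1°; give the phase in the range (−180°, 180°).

At s = jω = j25:
zero (s+10): 10 + j25 → |·| = √(10²+25²) = √725 ≈ 26.926, ∠ = arctan(25/10) ≈ 68.20°
zero (s+25): 25 + j25 → |·| = √(25²+25²) = √1250 ≈ 35.355, ∠ = arctan(25/25) ≈ 45.00°
pole (s+1): 1 + j25 → |·| = √(1²+25²) = √626 ≈ 25.02, ∠ = arctan(25/1) ≈ 87.71°
pole (s+2000): 2000 + j25 → |·| = √(2000²+25²) = √4000625 ≈ 2000.2, ∠ = arctan(25/2000) ≈ 0.72°
∠L = 113.20° − 88.43° = 24.77°

24.8°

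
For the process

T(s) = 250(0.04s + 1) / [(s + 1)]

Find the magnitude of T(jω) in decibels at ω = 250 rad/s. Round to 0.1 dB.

20.0 dB

At ω = 250 rad/s:
zero (1 + j250·0.04) = 1 + j10 → |·| ≈ 10.05, ∠ ≈ 84.29°
pole (1 + j250·1) = 1 + j250 → |·| ≈ 250, ∠ ≈ 89.77°
|T| = 250 · 10.05 / (250) ≈ 10.05
Gain = 20 log₁₀(10.05) ≈ 20.04 dB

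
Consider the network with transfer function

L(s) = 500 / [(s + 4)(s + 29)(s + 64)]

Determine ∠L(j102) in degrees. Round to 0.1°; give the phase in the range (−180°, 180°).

140.2°

At s = jω = j102:
pole (s+4): 4 + j102 → |·| = √(4²+102²) = √10420 ≈ 102.08, ∠ = arctan(102/4) ≈ 87.75°
pole (s+29): 29 + j102 → |·| = √(29²+102²) = √11245 ≈ 106.04, ∠ = arctan(102/29) ≈ 74.13°
pole (s+64): 64 + j102 → |·| = √(64²+102²) = √14500 ≈ 120.42, ∠ = arctan(102/64) ≈ 57.89°
∠L = 0.00° − 219.77° = -219.77° ≡ 140.23° (principal value)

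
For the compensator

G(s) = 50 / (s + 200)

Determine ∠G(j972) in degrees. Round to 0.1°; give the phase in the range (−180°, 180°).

At s = jω = j972:
pole (s+200): 200 + j972 → |·| = √(200²+972²) = √984784 ≈ 992.36, ∠ = arctan(972/200) ≈ 78.37°
∠G = 0.00° − 78.37° = -78.37°

-78.4°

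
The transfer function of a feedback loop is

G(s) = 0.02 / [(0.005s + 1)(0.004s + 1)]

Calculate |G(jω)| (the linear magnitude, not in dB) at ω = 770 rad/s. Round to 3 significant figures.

At ω = 770 rad/s:
pole (1 + j770·0.005) = 1 + j3.85 → |·| ≈ 3.9778, ∠ ≈ 75.44°
pole (1 + j770·0.004) = 1 + j3.08 → |·| ≈ 3.2383, ∠ ≈ 72.01°
|G| = 0.02 · 1 / (3.9778 · 3.2383) ≈ 0.0015526

0.00155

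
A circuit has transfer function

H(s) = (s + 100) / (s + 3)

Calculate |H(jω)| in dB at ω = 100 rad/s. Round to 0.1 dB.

At s = jω = j100:
zero (s+100): 100 + j100 → |·| = √(100²+100²) = √20000 ≈ 141.42, ∠ = arctan(100/100) ≈ 45.00°
pole (s+3): 3 + j100 → |·| = √(3²+100²) = √10009 ≈ 100.04, ∠ = arctan(100/3) ≈ 88.28°
|H| = 1 · 141.42 / 100.04 ≈ 1.4136
Gain = 20 log₁₀(1.4136) ≈ 3.01 dB

3.0 dB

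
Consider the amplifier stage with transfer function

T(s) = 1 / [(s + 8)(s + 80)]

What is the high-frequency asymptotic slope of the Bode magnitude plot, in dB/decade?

-40 dB/decade

Each pole contributes −20 dB/decade at high frequency; each zero contributes +20 dB/decade.
Net: 0 zero(s) − 2 pole(s) → -40 dB/decade.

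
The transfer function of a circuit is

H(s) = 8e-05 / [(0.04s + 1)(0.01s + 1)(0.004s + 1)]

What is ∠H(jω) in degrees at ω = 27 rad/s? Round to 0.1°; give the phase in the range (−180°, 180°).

At ω = 27 rad/s:
pole (1 + j27·0.04) = 1 + j1.08 → |·| ≈ 1.4719, ∠ ≈ 47.20°
pole (1 + j27·0.01) = 1 + j0.27 → |·| ≈ 1.0358, ∠ ≈ 15.11°
pole (1 + j27·0.004) = 1 + j0.108 → |·| ≈ 1.0058, ∠ ≈ 6.16°
∠H = (0°) − (47.20° + 15.11° + 6.16°) = -68.47°

-68.5°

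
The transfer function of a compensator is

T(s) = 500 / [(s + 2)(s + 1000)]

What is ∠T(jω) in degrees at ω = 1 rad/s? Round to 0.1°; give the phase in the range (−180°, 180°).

At s = jω = j1:
pole (s+2): 2 + j1 → |·| = √(2²+1²) = √5 ≈ 2.2361, ∠ = arctan(1/2) ≈ 26.57°
pole (s+1000): 1000 + j1 → |·| = √(1000²+1²) = √1000001 ≈ 1000, ∠ = arctan(1/1000) ≈ 0.06°
∠T = 0.00° − 26.63° = -26.63°

-26.6°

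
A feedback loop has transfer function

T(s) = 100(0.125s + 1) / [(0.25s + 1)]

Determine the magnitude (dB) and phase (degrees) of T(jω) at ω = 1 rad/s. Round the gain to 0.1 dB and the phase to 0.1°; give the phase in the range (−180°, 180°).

At ω = 1 rad/s:
zero (1 + j1·0.125) = 1 + j0.125 → |·| ≈ 1.0078, ∠ ≈ 7.13°
pole (1 + j1·0.25) = 1 + j0.25 → |·| ≈ 1.0308, ∠ ≈ 14.04°
|T| = 100 · 1.0078 / (1.0308) ≈ 97.769
Gain = 20 log₁₀(97.769) ≈ 39.80 dB
∠T = (7.13°) − (14.04°) = -6.91°

39.8 dB, -6.9°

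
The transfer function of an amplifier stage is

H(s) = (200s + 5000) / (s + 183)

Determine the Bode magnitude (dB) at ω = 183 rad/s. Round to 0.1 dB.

Substitute s = j183:
Numerator: 200(j183) + 5000 = 5000 + j36600
Denominator: (j183) + 183 = 183 + j183
|N| = √(5000² + 36600²) ≈ 36940, ∠N ≈ 82.22°
|D| = √(183² + 183²) ≈ 258.8, ∠D ≈ 45.00°
|H| = 36940 / 258.8 ≈ 142.74
Gain = 20 log₁₀(142.74) ≈ 43.09 dB

43.1 dB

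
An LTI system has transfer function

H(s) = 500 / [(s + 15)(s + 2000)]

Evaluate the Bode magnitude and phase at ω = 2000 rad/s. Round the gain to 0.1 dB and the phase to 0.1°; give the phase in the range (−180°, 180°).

-81.1 dB, -134.6°

At s = jω = j2000:
pole (s+15): 15 + j2000 → |·| = √(15²+2000²) = √4000225 ≈ 2000.1, ∠ = arctan(2000/15) ≈ 89.57°
pole (s+2000): 2000 + j2000 → |·| = √(2000²+2000²) = √8000000 ≈ 2828.4, ∠ = arctan(2000/2000) ≈ 45.00°
|H| = 500 / 5.6571e+06 ≈ 8.8385e-05
Gain = 20 log₁₀(8.8385e-05) ≈ -81.07 dB
∠H = 0.00° − 134.57° = -134.57°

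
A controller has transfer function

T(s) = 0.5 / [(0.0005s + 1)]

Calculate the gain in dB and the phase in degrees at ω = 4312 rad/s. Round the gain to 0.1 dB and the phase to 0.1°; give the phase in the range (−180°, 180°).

-13.5 dB, -65.1°

At ω = 4312 rad/s:
pole (1 + j4312·0.0005) = 1 + j2.156 → |·| ≈ 2.3766, ∠ ≈ 65.12°
|T| = 0.5 · 1 / (2.3766) ≈ 0.21038
Gain = 20 log₁₀(0.21038) ≈ -13.54 dB
∠T = (0°) − (65.12°) = -65.12°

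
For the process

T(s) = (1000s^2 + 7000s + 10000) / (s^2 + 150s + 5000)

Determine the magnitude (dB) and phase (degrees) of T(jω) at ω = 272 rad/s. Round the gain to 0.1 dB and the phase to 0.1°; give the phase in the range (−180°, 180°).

Substitute s = j272:
Numerator: 1000(j272)^2 + 7000(j272) + 10000 = -73974000 + j1904000
Denominator: (j272)^2 + 150(j272) + 5000 = -68984 + j40800
|N| = √(73974000² + 1904000²) ≈ 7.3998e+07, ∠N ≈ 178.53°
|D| = √(68984² + 40800²) ≈ 80146, ∠D ≈ 149.40°
|T| = 7.3998e+07 / 80146 ≈ 923.29
Gain = 20 log₁₀(923.29) ≈ 59.31 dB
∠T = 178.53° − 149.40° = 29.13°

59.3 dB, 29.1°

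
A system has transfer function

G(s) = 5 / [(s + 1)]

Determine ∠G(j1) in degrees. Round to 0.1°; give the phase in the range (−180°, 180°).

At ω = 1 rad/s:
pole (1 + j1·1) = 1 + j1 → |·| ≈ 1.4142, ∠ ≈ 45.00°
∠G = (0°) − (45.00°) = -45.00°

-45.0°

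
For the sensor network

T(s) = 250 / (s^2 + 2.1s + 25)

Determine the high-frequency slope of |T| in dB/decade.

-40 dB/decade

Each pole contributes −20 dB/decade at high frequency; each zero contributes +20 dB/decade.
Net: 0 zero(s) − 2 pole(s) → -40 dB/decade.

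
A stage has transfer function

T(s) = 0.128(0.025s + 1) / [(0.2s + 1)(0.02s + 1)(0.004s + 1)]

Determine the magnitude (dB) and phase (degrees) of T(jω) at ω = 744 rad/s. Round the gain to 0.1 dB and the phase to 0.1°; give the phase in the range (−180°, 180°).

At ω = 744 rad/s:
zero (1 + j744·0.025) = 1 + j18.6 → |·| ≈ 18.627, ∠ ≈ 86.92°
pole (1 + j744·0.2) = 1 + j148.8 → |·| ≈ 148.8, ∠ ≈ 89.61°
pole (1 + j744·0.02) = 1 + j14.88 → |·| ≈ 14.914, ∠ ≈ 86.16°
pole (1 + j744·0.004) = 1 + j2.976 → |·| ≈ 3.1395, ∠ ≈ 71.43°
|T| = 0.128 · 18.627 / (148.8 · 14.914 · 3.1395) ≈ 0.00034221
Gain = 20 log₁₀(0.00034221) ≈ -69.31 dB
∠T = (86.92°) − (89.61° + 86.16° + 71.43°) = -160.28°

-69.3 dB, -160.3°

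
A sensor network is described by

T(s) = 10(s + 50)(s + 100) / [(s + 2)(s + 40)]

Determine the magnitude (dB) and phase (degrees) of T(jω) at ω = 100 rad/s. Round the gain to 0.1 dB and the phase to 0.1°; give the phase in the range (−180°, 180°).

23.3 dB, -48.6°

At s = jω = j100:
zero (s+50): 50 + j100 → |·| = √(50²+100²) = √12500 ≈ 111.8, ∠ = arctan(100/50) ≈ 63.43°
zero (s+100): 100 + j100 → |·| = √(100²+100²) = √20000 ≈ 141.42, ∠ = arctan(100/100) ≈ 45.00°
pole (s+2): 2 + j100 → |·| = √(2²+100²) = √10004 ≈ 100.02, ∠ = arctan(100/2) ≈ 88.85°
pole (s+40): 40 + j100 → |·| = √(40²+100²) = √11600 ≈ 107.7, ∠ = arctan(100/40) ≈ 68.20°
|T| = 10 · 15811 / 10772 ≈ 14.678
Gain = 20 log₁₀(14.678) ≈ 23.33 dB
∠T = 108.43° − 157.05° = -48.62°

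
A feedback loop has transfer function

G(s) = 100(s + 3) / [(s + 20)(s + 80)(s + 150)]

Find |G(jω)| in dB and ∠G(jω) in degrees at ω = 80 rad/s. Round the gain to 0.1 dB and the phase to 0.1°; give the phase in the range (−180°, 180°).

At s = jω = j80:
zero (s+3): 3 + j80 → |·| = √(3²+80²) = √6409 ≈ 80.056, ∠ = arctan(80/3) ≈ 87.85°
pole (s+20): 20 + j80 → |·| = √(20²+80²) = √6800 ≈ 82.462, ∠ = arctan(80/20) ≈ 75.96°
pole (s+80): 80 + j80 → |·| = √(80²+80²) = √12800 ≈ 113.14, ∠ = arctan(80/80) ≈ 45.00°
pole (s+150): 150 + j80 → |·| = √(150²+80²) = √28900 ≈ 170, ∠ = arctan(80/150) ≈ 28.07°
|G| = 100 · 80.056 / 1.5861e+06 ≈ 0.0050473
Gain = 20 log₁₀(0.0050473) ≈ -45.94 dB
∠G = 87.85° − 149.03° = -61.18°

-45.9 dB, -61.2°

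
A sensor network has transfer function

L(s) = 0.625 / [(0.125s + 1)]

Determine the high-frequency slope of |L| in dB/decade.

Each pole contributes −20 dB/decade at high frequency; each zero contributes +20 dB/decade.
Net: 0 zero(s) − 1 pole(s) → -20 dB/decade.

-20 dB/decade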